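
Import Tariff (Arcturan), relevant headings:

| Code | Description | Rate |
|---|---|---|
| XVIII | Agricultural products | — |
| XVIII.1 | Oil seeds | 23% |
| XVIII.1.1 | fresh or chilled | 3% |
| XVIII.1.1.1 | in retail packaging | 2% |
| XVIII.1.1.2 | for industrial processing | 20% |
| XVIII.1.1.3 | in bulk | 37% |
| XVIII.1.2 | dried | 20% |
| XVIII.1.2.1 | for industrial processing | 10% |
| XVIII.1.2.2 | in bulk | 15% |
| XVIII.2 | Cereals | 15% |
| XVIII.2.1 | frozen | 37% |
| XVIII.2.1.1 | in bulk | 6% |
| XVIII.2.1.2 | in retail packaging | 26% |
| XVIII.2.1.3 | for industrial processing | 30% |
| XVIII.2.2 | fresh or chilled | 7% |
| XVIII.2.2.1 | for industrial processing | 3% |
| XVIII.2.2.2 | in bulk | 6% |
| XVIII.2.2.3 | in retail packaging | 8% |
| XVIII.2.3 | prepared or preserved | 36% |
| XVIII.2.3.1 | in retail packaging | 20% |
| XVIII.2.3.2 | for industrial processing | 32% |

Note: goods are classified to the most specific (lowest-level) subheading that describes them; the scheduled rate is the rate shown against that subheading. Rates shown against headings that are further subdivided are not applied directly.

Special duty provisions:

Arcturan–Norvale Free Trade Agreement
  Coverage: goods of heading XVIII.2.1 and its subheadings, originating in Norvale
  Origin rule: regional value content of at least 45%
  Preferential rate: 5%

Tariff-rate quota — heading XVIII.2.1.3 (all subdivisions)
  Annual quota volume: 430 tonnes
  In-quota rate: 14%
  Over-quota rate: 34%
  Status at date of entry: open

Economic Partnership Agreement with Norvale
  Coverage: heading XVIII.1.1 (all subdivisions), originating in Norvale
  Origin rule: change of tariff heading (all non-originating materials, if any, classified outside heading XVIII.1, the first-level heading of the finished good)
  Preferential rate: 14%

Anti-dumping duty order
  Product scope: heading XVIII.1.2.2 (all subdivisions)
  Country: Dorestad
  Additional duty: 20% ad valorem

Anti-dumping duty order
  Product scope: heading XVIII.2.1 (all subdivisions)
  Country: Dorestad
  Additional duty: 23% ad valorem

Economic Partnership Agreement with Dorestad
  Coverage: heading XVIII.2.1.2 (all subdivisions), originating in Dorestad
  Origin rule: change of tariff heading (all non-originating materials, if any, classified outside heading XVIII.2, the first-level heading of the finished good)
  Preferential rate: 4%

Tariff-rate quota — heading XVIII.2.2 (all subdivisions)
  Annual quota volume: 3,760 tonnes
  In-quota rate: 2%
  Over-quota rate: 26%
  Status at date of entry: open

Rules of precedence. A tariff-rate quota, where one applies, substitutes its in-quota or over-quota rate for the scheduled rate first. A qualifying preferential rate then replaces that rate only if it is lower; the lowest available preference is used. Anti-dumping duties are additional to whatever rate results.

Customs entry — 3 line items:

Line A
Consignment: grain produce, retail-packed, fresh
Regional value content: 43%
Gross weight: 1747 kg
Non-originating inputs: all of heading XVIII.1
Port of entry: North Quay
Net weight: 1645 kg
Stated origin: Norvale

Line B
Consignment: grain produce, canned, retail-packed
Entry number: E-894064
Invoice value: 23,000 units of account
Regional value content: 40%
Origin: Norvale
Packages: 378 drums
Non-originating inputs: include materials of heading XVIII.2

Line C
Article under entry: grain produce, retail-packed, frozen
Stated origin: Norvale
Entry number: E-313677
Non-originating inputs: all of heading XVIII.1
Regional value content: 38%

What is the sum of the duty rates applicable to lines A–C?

Line A: grain → XVIII.2; fresh → XVIII.2.2; retail-packed → XVIII.2.2.3. Scheduled 8%. quota on XVIII.2.2 open → in-quota 2%; Norvale agreement on XVIII.2.1: XVIII.2.2.3 not covered; Norvale agreement on XVIII.1.1: XVIII.2.2.3 not covered. → 2%.
Line B: grain → XVIII.2; canned → XVIII.2.3; retail-packed → XVIII.2.3.1. Scheduled 20%. Norvale agreement on XVIII.2.1: XVIII.2.3.1 not covered; Norvale agreement on XVIII.1.1: XVIII.2.3.1 not covered. → 20%.
Line C: grain → XVIII.2; frozen → XVIII.2.1; retail-packed → XVIII.2.1.2. Scheduled 26%. Norvale agreement on XVIII.2.1: RVC < 45%; Norvale agreement on XVIII.1.1: XVIII.2.1.2 not covered. → 26%.
Sum: 2% + 20% + 26% = 48%.

48%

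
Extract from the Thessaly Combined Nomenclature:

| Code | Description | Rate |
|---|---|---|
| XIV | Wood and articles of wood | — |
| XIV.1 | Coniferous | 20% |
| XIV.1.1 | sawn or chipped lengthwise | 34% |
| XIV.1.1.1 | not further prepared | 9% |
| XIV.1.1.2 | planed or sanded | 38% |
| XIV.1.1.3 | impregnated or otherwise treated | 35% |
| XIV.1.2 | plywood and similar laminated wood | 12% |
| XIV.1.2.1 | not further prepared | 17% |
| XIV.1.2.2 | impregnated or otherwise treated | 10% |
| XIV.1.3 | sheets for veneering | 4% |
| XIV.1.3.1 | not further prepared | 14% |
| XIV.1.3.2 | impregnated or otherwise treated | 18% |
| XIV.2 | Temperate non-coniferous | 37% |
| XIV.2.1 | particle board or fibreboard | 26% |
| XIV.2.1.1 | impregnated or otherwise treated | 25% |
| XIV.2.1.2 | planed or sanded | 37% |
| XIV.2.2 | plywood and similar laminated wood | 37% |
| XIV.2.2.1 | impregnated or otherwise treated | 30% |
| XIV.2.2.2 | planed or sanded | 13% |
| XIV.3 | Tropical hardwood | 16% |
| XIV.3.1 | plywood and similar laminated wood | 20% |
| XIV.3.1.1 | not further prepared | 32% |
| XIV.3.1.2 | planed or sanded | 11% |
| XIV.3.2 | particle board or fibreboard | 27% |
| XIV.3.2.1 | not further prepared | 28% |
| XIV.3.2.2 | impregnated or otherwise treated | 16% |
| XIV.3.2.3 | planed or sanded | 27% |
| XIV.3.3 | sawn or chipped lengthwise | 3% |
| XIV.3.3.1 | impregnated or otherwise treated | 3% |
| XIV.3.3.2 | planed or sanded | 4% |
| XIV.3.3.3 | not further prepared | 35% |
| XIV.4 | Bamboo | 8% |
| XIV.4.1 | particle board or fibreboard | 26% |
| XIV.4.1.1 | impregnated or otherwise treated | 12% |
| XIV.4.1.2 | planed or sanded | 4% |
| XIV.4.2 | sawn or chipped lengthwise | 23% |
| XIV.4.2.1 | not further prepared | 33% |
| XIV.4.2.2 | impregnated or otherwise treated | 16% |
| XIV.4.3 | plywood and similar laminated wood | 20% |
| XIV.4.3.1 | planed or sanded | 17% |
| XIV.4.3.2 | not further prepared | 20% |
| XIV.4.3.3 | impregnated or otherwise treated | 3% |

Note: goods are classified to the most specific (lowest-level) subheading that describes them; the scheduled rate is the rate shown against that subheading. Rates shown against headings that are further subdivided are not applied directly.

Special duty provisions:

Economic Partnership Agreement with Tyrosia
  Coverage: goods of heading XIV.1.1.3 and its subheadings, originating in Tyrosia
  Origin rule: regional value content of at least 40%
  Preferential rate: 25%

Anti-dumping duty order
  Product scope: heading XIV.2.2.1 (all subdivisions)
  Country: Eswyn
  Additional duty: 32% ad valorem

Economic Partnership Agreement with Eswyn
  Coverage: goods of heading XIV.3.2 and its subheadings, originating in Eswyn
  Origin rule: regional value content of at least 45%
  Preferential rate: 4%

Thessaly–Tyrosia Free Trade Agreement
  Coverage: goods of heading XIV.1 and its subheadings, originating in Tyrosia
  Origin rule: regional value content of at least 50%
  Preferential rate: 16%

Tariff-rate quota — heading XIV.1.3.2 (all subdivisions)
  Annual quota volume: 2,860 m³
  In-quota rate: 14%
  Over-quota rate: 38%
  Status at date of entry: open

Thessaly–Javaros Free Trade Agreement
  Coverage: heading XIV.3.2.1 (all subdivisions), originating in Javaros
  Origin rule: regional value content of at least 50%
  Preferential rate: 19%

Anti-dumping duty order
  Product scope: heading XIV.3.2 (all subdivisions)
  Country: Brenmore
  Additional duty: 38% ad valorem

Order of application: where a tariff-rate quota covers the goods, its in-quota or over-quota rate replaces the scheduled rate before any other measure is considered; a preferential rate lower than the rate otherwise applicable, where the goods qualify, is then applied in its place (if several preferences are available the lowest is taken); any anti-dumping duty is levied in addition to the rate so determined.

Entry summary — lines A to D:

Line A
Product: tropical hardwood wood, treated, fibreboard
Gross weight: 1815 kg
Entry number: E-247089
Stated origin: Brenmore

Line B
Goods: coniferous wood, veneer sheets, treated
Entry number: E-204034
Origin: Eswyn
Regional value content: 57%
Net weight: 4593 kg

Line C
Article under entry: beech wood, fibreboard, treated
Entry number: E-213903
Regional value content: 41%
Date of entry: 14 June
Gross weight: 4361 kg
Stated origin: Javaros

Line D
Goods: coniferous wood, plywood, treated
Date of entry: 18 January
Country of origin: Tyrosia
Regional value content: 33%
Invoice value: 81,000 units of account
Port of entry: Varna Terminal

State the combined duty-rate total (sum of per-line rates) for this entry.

Line A: tropical hardwood → XIV.3; fibreboard → XIV.3.2; treated → XIV.3.2.2. Scheduled 16%. anti-dumping (Brenmore, XIV.3.2): +38%; total 16% + 38% = 54%. → 54%.
Line B: coniferous → XIV.1; veneer sheets → XIV.1.3; treated → XIV.1.3.2. Scheduled 18%. quota on XIV.1.3.2 open → in-quota 14%; Eswyn agreement on XIV.3.2: XIV.1.3.2 not covered. → 14%.
Line C: beech → XIV.2; fibreboard → XIV.2.1; treated → XIV.2.1.1. Scheduled 25%. Javaros agreement on XIV.3.2.1: XIV.2.1.1 not covered. → 25%.
Line D: coniferous → XIV.1; plywood → XIV.1.2; treated → XIV.1.2.2. Scheduled 10%. Tyrosia agreement on XIV.1.1.3: XIV.1.2.2 not covered; Tyrosia agreement on XIV.1: RVC < 50%. → 10%.
Sum: 54% + 14% + 25% + 10% = 103%.

103%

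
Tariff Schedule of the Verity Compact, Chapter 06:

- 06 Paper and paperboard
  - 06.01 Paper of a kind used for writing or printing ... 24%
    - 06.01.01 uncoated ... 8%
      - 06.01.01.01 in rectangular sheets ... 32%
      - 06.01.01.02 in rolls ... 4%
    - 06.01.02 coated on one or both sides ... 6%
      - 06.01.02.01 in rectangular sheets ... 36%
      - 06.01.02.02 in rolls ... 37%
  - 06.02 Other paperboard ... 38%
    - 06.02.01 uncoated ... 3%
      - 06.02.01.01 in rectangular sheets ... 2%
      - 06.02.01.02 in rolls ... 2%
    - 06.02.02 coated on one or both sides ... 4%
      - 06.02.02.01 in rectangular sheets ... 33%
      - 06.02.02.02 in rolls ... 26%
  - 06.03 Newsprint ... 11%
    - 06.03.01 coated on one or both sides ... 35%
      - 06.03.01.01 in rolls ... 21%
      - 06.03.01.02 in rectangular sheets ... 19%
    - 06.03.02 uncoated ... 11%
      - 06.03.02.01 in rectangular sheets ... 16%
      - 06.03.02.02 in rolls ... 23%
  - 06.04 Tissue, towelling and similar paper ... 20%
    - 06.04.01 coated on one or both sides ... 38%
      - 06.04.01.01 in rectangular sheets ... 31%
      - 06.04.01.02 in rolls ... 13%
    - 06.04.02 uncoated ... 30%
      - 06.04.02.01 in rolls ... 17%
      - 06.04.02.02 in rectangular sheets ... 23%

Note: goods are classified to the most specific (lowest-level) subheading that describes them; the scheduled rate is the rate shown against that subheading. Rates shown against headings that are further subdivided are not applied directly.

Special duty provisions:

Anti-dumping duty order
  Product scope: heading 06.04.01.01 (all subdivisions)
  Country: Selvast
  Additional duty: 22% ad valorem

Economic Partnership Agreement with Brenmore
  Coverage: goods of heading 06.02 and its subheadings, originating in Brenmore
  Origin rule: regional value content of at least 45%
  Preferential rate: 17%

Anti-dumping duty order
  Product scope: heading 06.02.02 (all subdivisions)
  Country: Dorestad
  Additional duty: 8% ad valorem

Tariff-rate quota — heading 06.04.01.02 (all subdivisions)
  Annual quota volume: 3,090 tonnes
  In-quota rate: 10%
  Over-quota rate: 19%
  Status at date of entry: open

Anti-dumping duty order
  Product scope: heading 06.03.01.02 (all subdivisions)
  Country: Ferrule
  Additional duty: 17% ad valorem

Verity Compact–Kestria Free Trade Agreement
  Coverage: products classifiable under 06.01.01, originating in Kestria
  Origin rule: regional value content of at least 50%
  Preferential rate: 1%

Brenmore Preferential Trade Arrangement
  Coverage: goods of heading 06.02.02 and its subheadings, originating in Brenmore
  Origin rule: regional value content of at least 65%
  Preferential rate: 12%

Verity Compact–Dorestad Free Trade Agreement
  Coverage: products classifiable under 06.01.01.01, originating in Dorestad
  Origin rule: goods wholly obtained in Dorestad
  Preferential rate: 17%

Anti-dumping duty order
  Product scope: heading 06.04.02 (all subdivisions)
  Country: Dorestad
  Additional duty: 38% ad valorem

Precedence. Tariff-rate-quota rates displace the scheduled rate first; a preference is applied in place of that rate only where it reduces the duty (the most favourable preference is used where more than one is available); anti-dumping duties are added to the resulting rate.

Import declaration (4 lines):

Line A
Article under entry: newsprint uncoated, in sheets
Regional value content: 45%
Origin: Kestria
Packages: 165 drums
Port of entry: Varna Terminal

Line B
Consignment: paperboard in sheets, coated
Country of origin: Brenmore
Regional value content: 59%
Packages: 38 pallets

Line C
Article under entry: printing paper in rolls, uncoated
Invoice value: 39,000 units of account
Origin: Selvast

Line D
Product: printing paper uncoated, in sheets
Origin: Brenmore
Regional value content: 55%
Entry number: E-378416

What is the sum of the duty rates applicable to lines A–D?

69%

Line A: newsprint → 06.03; uncoated → 06.03.02; in sheets → 06.03.02.01. Scheduled 16%. Kestria agreement on 06.01.01: 06.03.02.01 not covered. → 16%.
Line B: paperboard → 06.02; coated → 06.02.02; in sheets → 06.02.02.01. Scheduled 33%. Brenmore agreement on 06.02: RVC ≥ 45% → 17% available; Brenmore agreement on 06.02.02: RVC < 65%; preferential 17%. → 17%.
Line C: printing paper → 06.01; uncoated → 06.01.01; in rolls → 06.01.01.02. Scheduled 4%. No special measure applies. → 4%.
Line D: printing paper → 06.01; uncoated → 06.01.01; in sheets → 06.01.01.01. Scheduled 32%. Brenmore agreement on 06.02: 06.01.01.01 not covered; Brenmore agreement on 06.02.02: 06.01.01.01 not covered. → 32%.
Sum: 16% + 17% + 4% + 32% = 69%.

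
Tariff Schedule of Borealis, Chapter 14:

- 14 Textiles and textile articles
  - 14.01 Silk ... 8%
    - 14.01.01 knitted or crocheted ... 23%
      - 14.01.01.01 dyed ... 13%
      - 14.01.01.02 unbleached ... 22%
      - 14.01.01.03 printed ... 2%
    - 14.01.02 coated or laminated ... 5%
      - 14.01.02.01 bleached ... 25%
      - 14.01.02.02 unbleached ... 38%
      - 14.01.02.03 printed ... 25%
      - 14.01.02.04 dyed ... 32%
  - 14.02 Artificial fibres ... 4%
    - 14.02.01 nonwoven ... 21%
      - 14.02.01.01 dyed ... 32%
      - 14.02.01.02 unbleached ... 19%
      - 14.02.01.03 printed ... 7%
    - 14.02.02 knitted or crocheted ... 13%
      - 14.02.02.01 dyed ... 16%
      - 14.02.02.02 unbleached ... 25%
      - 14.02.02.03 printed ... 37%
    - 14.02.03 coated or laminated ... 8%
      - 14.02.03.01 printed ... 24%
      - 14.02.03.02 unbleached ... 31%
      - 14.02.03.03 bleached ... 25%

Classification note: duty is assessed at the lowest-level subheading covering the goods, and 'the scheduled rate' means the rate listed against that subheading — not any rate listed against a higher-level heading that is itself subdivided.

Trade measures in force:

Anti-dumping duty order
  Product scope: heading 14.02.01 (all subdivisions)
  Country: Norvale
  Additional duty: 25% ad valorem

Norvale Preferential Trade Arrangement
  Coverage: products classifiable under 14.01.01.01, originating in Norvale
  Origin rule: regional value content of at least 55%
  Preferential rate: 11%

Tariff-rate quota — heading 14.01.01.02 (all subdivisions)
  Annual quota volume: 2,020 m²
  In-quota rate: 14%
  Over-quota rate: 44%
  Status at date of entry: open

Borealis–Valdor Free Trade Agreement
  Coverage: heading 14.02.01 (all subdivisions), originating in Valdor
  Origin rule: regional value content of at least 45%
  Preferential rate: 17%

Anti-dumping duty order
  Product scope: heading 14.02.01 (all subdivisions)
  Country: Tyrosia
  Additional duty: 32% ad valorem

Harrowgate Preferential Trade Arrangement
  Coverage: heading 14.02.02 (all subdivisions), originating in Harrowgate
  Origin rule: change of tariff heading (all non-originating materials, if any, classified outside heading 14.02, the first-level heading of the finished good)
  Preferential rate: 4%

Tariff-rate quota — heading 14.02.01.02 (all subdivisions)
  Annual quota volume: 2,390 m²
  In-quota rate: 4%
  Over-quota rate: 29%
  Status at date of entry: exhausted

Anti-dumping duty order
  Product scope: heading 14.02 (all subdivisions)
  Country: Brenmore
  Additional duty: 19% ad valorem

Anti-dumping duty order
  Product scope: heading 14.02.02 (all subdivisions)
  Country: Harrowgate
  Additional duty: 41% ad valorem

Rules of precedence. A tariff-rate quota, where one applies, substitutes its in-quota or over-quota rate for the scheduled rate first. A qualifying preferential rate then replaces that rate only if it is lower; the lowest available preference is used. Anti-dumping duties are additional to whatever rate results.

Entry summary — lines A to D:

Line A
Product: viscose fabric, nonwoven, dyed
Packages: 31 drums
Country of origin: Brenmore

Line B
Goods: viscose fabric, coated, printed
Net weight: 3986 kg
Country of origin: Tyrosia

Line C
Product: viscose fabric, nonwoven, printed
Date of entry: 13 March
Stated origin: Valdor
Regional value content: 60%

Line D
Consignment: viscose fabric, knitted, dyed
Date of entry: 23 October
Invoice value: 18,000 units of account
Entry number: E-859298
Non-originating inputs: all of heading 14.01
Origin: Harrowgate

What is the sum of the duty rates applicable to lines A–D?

Line A: viscose → 14.02; nonwoven → 14.02.01; dyed → 14.02.01.01. Scheduled 32%. anti-dumping (Brenmore, 14.02): +19%; total 32% + 19% = 51%. → 51%.
Line B: viscose → 14.02; coated → 14.02.03; printed → 14.02.03.01. Scheduled 24%. No special measure applies. → 24%.
Line C: viscose → 14.02; nonwoven → 14.02.01; printed → 14.02.01.03. Scheduled 7%. Valdor agreement on 14.02.01: RVC ≥ 45% → 17% available; preference 17% not lower than 7% → no reduction. → 7%.
Line D: viscose → 14.02; knitted → 14.02.02; dyed → 14.02.02.01. Scheduled 16%. Harrowgate agreement on 14.02.02: CTH met → 4% available; preferential 4%; anti-dumping (Harrowgate, 14.02.02): +41%; total 4% + 41% = 45%. → 45%.
Sum: 51% + 24% + 7% + 45% = 127%.

127%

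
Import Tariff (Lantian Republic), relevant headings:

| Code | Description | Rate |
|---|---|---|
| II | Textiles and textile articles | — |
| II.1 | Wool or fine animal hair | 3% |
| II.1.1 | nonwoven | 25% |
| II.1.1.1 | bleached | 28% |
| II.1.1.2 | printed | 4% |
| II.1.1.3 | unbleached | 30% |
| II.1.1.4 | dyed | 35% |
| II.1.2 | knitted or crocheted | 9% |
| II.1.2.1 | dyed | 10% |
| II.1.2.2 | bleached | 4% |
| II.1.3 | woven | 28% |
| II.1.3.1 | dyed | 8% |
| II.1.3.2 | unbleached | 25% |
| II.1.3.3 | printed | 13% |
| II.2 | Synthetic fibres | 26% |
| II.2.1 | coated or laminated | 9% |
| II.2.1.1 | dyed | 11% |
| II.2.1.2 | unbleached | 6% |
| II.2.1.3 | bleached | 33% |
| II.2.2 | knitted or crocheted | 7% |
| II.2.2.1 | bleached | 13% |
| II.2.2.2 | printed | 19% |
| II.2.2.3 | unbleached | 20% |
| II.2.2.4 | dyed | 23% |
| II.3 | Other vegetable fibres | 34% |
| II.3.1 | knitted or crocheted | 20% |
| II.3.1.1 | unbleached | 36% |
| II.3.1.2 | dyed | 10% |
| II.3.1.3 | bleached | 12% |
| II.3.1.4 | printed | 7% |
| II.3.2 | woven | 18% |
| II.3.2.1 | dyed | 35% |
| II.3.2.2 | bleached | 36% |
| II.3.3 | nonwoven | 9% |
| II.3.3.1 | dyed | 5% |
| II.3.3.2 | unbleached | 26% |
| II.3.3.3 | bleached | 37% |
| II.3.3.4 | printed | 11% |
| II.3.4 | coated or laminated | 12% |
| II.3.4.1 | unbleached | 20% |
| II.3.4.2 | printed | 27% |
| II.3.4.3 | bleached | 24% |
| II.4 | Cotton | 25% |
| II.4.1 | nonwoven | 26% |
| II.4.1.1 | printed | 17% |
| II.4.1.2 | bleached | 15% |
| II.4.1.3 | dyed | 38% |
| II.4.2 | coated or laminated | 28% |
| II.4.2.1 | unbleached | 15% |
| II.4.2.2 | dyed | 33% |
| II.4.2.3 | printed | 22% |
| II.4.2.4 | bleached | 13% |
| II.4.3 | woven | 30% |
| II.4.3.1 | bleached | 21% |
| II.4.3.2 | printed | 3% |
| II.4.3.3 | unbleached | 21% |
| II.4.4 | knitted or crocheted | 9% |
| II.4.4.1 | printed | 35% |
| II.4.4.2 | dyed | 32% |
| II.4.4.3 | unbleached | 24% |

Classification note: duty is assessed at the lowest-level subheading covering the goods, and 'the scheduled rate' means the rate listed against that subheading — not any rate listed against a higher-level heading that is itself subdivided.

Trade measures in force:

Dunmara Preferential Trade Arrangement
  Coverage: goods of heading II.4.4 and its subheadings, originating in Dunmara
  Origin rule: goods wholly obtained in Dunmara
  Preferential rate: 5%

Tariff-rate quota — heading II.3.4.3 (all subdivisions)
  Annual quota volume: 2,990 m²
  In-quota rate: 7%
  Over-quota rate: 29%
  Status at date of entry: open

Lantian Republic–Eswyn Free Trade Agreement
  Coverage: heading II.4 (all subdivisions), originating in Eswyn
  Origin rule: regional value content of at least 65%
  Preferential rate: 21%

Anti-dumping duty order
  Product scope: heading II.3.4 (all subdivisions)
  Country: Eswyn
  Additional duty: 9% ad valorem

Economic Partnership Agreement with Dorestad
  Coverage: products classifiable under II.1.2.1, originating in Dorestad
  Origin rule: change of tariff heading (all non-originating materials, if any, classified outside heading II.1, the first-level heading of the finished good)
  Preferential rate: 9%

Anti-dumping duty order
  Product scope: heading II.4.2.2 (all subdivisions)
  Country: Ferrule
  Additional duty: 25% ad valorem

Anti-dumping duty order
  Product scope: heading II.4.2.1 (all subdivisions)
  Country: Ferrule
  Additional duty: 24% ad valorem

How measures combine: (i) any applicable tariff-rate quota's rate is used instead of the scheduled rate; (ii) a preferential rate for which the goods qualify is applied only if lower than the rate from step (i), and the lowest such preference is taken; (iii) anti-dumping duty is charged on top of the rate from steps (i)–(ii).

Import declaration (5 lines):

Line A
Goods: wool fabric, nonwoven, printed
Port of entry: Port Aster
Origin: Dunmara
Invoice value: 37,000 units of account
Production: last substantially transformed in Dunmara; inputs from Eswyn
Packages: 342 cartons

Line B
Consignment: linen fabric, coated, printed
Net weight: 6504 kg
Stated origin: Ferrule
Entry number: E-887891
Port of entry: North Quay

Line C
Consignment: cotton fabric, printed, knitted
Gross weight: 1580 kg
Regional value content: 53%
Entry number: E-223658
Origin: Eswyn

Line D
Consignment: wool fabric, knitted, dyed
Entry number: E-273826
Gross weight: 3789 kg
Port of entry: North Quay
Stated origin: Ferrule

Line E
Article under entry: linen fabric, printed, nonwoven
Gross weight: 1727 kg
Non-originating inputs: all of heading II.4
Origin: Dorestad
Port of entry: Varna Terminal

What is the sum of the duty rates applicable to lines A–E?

Line A: wool → II.1; nonwoven → II.1.1; printed → II.1.1.2. Scheduled 4%. Dunmara agreement on II.4.4: II.1.1.2 not covered. → 4%.
Line B: linen → II.3; coated → II.3.4; printed → II.3.4.2. Scheduled 27%. No special measure applies. → 27%.
Line C: cotton → II.4; knitted → II.4.4; printed → II.4.4.1. Scheduled 35%. Eswyn agreement on II.4: RVC < 65%. → 35%.
Line D: wool → II.1; knitted → II.1.2; dyed → II.1.2.1. Scheduled 10%. No special measure applies. → 10%.
Line E: linen → II.3; nonwoven → II.3.3; printed → II.3.3.4. Scheduled 11%. Dorestad agreement on II.1.2.1: II.3.3.4 not covered. → 11%.
Sum: 4% + 27% + 35% + 10% + 11% = 87%.

87%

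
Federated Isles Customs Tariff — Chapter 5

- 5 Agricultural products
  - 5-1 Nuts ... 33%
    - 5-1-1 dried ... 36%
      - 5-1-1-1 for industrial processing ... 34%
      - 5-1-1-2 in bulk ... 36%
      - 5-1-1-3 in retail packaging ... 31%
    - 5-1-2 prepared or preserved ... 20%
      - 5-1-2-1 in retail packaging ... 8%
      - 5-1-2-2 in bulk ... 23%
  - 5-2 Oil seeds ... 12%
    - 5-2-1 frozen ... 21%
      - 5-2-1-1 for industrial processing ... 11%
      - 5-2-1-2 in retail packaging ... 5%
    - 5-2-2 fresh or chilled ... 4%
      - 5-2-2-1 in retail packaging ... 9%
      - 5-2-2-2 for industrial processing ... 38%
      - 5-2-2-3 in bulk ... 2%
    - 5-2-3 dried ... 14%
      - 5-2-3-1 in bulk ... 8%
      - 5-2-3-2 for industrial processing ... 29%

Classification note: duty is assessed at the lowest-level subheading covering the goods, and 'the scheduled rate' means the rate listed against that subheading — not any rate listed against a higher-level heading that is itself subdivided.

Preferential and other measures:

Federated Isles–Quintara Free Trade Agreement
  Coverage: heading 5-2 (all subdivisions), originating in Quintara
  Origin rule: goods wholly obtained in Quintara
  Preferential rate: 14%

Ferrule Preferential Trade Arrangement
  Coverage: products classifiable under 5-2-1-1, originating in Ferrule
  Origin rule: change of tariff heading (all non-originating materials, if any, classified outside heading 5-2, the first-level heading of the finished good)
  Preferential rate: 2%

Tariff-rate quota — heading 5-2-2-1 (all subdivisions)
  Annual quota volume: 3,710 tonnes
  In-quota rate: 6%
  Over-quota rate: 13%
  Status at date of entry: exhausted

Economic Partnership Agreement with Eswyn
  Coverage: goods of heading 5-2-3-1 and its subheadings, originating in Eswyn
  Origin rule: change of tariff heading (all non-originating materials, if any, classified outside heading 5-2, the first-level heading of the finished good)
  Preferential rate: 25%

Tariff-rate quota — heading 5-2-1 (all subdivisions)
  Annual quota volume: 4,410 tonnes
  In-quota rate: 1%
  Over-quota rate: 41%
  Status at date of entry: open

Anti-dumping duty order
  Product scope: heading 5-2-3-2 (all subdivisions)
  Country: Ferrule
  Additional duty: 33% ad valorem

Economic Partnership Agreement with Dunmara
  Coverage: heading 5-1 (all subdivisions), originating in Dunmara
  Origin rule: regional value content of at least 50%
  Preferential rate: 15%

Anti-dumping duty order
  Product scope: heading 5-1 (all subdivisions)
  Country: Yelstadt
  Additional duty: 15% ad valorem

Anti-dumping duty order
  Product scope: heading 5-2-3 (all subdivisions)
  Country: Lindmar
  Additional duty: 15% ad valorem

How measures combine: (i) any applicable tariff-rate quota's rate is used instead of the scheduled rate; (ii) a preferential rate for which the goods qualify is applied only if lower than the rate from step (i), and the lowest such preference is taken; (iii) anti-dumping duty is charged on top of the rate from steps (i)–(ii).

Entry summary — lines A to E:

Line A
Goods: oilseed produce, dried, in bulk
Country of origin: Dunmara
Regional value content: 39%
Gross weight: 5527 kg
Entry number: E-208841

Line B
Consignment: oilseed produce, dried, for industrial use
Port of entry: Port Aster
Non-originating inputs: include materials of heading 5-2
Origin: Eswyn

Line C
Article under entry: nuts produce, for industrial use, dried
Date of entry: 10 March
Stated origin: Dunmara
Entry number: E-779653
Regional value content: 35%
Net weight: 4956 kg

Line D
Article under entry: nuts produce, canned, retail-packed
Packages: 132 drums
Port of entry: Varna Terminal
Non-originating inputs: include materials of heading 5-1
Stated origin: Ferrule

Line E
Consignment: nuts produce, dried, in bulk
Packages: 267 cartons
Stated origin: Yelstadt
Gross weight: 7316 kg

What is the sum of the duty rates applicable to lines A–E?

Line A: oilseed → 5-2; dried → 5-2-3; in bulk → 5-2-3-1. Scheduled 8%. Dunmara agreement on 5-1: 5-2-3-1 not covered. → 8%.
Line B: oilseed → 5-2; dried → 5-2-3; for industrial use → 5-2-3-2. Scheduled 29%. Eswyn agreement on 5-2-3-1: 5-2-3-2 not covered. → 29%.
Line C: nuts → 5-1; dried → 5-1-1; for industrial use → 5-1-1-1. Scheduled 34%. Dunmara agreement on 5-1: RVC < 50%. → 34%.
Line D: nuts → 5-1; canned → 5-1-2; retail-packed → 5-1-2-1. Scheduled 8%. Ferrule agreement on 5-2-1-1: 5-1-2-1 not covered. → 8%.
Line E: nuts → 5-1; dried → 5-1-1; in bulk → 5-1-1-2. Scheduled 36%. anti-dumping (Yelstadt, 5-1): +15%; total 36% + 15% = 51%. → 51%.
Sum: 8% + 29% + 34% + 8% + 51% = 130%.

130%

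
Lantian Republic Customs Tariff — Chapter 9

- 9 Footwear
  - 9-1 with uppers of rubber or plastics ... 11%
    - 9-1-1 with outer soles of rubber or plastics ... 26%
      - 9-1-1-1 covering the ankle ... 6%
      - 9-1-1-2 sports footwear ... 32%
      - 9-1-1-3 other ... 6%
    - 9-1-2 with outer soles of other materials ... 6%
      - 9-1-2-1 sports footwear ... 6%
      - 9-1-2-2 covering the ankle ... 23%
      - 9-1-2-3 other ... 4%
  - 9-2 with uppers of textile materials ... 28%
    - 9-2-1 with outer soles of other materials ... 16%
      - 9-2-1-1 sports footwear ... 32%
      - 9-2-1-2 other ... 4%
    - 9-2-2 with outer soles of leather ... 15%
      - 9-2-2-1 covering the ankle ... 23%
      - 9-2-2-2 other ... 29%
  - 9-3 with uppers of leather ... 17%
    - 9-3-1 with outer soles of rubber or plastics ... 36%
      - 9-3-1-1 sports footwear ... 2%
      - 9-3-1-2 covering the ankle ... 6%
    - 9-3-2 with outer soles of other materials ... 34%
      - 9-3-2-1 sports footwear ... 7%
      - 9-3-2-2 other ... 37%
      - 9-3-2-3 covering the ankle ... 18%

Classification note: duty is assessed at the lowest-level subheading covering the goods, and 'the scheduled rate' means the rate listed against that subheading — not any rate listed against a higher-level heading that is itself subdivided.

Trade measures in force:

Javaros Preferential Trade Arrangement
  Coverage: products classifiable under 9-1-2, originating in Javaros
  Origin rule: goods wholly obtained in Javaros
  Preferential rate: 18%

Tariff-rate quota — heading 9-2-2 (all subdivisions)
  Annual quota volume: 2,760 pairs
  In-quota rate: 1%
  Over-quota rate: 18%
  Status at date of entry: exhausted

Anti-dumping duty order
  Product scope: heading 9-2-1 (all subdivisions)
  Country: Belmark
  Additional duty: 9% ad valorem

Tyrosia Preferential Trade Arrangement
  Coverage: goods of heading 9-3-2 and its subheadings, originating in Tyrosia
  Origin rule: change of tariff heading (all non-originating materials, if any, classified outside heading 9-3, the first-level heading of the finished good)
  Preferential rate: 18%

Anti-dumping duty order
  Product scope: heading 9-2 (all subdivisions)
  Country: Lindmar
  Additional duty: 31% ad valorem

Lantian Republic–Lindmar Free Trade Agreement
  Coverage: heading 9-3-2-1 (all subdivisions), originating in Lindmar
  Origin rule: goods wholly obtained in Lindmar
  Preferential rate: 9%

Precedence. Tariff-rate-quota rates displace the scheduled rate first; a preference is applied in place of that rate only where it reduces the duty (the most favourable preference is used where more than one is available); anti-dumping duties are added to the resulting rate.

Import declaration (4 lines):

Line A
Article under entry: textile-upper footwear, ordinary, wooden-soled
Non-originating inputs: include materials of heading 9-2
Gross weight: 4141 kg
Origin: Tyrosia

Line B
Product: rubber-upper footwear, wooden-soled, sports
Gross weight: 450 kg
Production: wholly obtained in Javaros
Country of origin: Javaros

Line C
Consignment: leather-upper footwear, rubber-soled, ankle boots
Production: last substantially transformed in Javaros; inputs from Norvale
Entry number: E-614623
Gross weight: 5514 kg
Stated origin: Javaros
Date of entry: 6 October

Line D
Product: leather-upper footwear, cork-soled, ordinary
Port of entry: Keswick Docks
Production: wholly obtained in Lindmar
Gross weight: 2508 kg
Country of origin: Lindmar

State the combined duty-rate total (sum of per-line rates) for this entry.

53%

Line A: textile-upper → 9-2; wooden-soled → 9-2-1; ordinary → 9-2-1-2. Scheduled 4%. Tyrosia agreement on 9-3-2: 9-2-1-2 not covered. → 4%.
Line B: rubber-upper → 9-1; wooden-soled → 9-1-2; sports → 9-1-2-1. Scheduled 6%. Javaros agreement on 9-1-2: wholly obtained → 18% available; preference 18% not lower than 6% → no reduction. → 6%.
Line C: leather-upper → 9-3; rubber-soled → 9-3-1; ankle boots → 9-3-1-2. Scheduled 6%. Javaros agreement on 9-1-2: 9-3-1-2 not covered. → 6%.
Line D: leather-upper → 9-3; cork-soled → 9-3-2; ordinary → 9-3-2-2. Scheduled 37%. Lindmar agreement on 9-3-2-1: 9-3-2-2 not covered. → 37%.
Sum: 4% + 6% + 6% + 37% = 53%.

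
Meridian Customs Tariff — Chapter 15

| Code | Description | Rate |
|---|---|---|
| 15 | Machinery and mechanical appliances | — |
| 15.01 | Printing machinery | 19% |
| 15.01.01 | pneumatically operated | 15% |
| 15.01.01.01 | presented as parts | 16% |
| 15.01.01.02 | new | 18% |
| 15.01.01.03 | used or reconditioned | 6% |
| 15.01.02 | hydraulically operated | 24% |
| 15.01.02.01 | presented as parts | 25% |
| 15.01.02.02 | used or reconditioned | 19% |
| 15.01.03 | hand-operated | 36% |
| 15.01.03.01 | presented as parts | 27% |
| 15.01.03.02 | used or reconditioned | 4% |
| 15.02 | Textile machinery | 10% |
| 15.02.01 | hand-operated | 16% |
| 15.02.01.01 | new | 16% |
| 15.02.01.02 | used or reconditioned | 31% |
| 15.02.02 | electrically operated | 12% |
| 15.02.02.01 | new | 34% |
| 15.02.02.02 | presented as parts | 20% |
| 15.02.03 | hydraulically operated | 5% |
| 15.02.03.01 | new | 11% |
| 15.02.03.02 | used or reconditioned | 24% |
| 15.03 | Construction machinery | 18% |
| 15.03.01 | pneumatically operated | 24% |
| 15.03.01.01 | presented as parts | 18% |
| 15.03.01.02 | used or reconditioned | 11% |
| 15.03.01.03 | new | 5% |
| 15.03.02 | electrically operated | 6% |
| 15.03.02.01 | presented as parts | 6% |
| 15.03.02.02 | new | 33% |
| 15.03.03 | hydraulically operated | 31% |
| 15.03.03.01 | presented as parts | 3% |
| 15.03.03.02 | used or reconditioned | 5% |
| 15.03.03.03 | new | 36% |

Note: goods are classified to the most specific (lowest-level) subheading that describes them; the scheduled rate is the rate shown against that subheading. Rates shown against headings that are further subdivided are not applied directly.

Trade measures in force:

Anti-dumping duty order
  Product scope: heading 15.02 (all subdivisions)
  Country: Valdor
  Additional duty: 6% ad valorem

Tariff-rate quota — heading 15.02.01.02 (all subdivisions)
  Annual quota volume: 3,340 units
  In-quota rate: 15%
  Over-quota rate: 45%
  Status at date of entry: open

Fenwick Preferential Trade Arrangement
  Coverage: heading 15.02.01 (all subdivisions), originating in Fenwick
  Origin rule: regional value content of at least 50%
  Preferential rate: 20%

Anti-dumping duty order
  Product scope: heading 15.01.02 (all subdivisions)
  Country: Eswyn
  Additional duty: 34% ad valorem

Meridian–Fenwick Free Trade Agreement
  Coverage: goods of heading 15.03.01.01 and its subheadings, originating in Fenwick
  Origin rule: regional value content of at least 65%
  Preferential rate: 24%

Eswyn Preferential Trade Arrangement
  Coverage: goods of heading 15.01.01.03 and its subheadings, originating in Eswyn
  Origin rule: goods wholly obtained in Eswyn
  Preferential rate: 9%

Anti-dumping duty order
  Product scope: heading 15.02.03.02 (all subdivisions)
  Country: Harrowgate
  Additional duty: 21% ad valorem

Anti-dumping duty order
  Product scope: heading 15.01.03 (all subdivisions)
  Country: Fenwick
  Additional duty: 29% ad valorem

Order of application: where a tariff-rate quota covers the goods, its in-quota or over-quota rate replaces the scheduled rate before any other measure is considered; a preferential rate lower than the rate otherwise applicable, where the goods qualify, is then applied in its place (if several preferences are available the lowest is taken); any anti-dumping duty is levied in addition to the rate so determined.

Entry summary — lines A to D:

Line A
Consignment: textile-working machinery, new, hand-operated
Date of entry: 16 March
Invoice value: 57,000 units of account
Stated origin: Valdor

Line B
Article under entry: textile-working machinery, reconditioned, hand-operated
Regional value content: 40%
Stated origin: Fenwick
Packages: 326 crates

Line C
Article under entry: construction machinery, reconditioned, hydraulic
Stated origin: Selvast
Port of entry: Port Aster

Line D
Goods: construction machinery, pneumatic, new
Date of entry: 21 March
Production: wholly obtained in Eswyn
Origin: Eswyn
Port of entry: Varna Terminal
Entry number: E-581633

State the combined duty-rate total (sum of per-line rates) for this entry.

47%

Line A: textile-working → 15.02; hand-operated → 15.02.01; new → 15.02.01.01. Scheduled 16%. anti-dumping (Valdor, 15.02): +6%; total 16% + 6% = 22%. → 22%.
Line B: textile-working → 15.02; hand-operated → 15.02.01; reconditioned → 15.02.01.02. Scheduled 31%. quota on 15.02.01.02 open → in-quota 15%; Fenwick agreement on 15.02.01: RVC < 50%; Fenwick agreement on 15.03.01.01: 15.02.01.02 not covered. → 15%.
Line C: construction → 15.03; hydraulic → 15.03.03; reconditioned → 15.03.03.02. Scheduled 5%. No special measure applies. → 5%.
Line D: construction → 15.03; pneumatic → 15.03.01; new → 15.03.01.03. Scheduled 5%. Eswyn agreement on 15.01.01.03: 15.03.01.03 not covered. → 5%.
Sum: 22% + 15% + 5% + 5% = 47%.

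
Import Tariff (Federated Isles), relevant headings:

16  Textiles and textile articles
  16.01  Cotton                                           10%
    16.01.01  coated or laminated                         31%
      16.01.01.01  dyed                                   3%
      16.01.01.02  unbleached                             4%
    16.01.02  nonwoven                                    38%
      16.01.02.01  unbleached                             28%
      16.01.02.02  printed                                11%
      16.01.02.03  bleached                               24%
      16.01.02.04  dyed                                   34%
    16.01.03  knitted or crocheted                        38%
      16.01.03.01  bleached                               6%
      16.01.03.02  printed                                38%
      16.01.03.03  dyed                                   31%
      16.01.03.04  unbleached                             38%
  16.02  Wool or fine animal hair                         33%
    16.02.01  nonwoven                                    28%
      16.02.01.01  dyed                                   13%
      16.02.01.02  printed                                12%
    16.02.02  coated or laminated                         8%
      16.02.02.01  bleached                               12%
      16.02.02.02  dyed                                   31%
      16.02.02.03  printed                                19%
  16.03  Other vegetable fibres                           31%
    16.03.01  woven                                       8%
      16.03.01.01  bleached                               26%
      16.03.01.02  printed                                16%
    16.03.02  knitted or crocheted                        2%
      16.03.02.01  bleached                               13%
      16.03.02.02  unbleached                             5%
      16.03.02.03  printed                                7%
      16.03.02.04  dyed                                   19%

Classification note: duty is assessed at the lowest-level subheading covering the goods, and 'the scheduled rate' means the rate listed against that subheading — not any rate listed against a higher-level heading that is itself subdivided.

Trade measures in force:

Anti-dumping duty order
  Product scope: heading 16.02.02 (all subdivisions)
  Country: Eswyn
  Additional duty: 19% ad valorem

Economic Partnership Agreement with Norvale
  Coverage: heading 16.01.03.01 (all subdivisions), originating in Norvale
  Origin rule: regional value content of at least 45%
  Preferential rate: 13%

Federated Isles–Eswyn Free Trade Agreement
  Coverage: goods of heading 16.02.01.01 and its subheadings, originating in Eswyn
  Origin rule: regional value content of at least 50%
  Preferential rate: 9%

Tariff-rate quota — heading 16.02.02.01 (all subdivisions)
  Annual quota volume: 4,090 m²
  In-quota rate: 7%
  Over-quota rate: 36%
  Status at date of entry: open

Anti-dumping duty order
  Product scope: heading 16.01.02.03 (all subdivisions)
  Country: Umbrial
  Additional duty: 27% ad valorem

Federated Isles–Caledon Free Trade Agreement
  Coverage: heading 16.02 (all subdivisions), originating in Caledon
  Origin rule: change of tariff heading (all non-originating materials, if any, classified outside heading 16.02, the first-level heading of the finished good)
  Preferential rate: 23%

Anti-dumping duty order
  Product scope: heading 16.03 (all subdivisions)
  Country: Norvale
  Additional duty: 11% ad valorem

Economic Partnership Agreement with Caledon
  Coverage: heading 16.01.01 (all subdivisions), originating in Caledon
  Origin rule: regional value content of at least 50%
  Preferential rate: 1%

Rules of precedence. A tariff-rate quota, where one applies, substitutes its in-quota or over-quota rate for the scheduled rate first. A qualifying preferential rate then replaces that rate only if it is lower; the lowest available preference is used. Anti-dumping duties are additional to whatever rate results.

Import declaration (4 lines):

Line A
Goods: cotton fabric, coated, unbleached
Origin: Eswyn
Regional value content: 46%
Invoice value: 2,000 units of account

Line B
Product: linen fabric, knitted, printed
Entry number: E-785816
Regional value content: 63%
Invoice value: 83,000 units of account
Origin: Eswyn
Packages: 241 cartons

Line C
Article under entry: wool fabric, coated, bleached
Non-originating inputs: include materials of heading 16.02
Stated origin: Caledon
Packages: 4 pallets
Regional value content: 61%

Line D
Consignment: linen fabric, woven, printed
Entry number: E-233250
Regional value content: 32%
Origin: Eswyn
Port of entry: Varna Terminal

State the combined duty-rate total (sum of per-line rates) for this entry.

Line A: cotton → 16.01; coated → 16.01.01; unbleached → 16.01.01.02. Scheduled 4%. Eswyn agreement on 16.02.01.01: 16.01.01.02 not covered. → 4%.
Line B: linen → 16.03; knitted → 16.03.02; printed → 16.03.02.03. Scheduled 7%. Eswyn agreement on 16.02.01.01: 16.03.02.03 not covered. → 7%.
Line C: wool → 16.02; coated → 16.02.02; bleached → 16.02.02.01. Scheduled 12%. quota on 16.02.02.01 open → in-quota 7%; Caledon agreement on 16.02: CTH not met; Caledon agreement on 16.01.01: 16.02.02.01 not covered. → 7%.
Line D: linen → 16.03; woven → 16.03.01; printed → 16.03.01.02. Scheduled 16%. Eswyn agreement on 16.02.01.01: 16.03.01.02 not covered. → 16%.
Sum: 4% + 7% + 7% + 16% = 34%.

34%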